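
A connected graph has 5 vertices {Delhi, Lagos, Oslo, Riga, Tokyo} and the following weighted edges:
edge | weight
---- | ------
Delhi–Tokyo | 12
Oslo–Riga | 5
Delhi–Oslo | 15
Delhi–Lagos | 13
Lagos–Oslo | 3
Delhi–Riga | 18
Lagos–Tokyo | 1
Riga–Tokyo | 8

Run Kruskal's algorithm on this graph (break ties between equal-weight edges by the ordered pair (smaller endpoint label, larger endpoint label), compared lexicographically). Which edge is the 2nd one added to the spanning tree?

Lagos-Oslo

Sort edges by weight, then run Kruskal:
Lagos–Tokyo (1): add — endpoints in different components.
Lagos–Oslo (3): add — endpoints in different components.
Oslo–Riga (5): add — endpoints in different components.
Riga–Tokyo (8): skip — Riga and Tokyo already connected.
Delhi–Tokyo (12): add — endpoints in different components.
The 2nd edge added is Lagos–Oslo.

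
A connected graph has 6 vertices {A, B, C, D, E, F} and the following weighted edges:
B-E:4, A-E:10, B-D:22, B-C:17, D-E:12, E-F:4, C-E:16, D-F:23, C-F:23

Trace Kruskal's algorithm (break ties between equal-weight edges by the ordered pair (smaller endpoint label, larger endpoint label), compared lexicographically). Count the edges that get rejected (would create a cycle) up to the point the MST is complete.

0

Kruskal's algorithm — process edges by increasing weight (ties by edge label):
B-E (4): add. Components now {A} {B,E} {C} {D} {F}
E-F (4): add. Components now {A} {B,E,F} {C} {D}
A-E (10): add. Components now {A,B,E,F} {C} {D}
D-E (12): add. Components now {A,B,D,E,F} {C}
C-E (16): add. Components now {A,B,C,D,E,F}
Edges rejected before the tree was complete: 0.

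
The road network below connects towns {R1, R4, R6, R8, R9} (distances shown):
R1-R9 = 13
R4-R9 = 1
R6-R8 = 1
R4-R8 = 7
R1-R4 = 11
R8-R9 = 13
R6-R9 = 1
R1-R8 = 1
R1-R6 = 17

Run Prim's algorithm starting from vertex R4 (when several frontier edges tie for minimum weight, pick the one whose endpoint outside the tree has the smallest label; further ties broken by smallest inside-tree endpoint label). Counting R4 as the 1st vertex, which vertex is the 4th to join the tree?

Grow the tree from R4 using Prim:
Step 1: cheapest edge leaving the tree is R4-R9 (1); add R9.
Step 2: cheapest edge leaving the tree is R6-R9 (1); add R6.
Step 3: cheapest edge leaving the tree is R6-R8 (1); add R8.
Step 4: cheapest edge leaving the tree is R1-R8 (1); add R1.
Vertex order: R4, R9, R6, R8, R1. The 4th vertex is R8.

R8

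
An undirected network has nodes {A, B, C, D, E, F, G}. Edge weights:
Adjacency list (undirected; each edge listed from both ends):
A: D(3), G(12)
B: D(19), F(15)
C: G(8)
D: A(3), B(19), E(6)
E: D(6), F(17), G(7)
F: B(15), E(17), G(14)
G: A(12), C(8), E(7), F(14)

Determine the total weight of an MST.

53

Prim, starting at B.
Step 1: cheapest edge leaving the tree is B F (15); add F.
Step 2: cheapest edge leaving the tree is F G (14); add G.
Step 3: cheapest edge leaving the tree is E G (7); add E.
Step 4: cheapest edge leaving the tree is D E (6); add D.
Step 5: cheapest edge leaving the tree is A D (3); add A.
Step 6: cheapest edge leaving the tree is C G (8); add C.
MST edges: B F, F G, E G, D E, A D, C G; total weight 15+14+7+6+3+8 = 53.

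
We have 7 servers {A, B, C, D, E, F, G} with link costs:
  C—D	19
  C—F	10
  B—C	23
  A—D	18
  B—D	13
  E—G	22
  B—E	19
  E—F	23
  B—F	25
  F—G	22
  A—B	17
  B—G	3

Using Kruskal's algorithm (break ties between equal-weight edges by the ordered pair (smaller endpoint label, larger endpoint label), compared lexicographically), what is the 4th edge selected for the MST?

Kruskal's algorithm — process edges by increasing weight (ties by edge label):
B—G (3): add. Components now {A} {B,G} {C} {D} {E} {F}
C—F (10): add. Components now {A} {B,G} {C,F} {D} {E}
B—D (13): add. Components now {A} {B,D,G} {C,F} {E}
A—B (17): add. Components now {A,B,D,G} {C,F} {E}
A—D (18): skip — A and D already connected.
B—E (19): add. Components now {A,B,D,E,G} {C,F}
C—D (19): add. Components now {A,B,C,D,E,F,G}
The 4th edge added is A—B.

A-B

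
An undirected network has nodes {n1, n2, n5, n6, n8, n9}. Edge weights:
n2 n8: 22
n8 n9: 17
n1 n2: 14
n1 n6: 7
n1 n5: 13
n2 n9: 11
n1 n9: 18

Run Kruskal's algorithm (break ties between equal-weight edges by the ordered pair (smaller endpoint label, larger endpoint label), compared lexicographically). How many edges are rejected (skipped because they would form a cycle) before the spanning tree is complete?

0

Kruskal's algorithm — process edges by increasing weight (ties by edge label):
n1 n6 (7): add — endpoints in different components.
n2 n9 (11): add — endpoints in different components.
n1 n5 (13): add — endpoints in different components.
n1 n2 (14): add — endpoints in different components.
n8 n9 (17): add — endpoints in different components.
Edges rejected before the tree was complete: 0.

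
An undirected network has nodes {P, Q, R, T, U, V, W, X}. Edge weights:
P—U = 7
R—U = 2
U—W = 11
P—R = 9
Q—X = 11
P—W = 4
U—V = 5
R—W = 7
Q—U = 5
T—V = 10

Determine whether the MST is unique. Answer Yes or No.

Sort edges by weight, then run Kruskal:
R—U (2): add — endpoints in different components.
P—W (4): add — endpoints in different components.
Q—U (5): add — endpoints in different components.
U—V (5): add — endpoints in different components.
P—U (7): add — endpoints in different components.
R—W (7): skip — R and W already connected.
P—R (9): skip — P and R already connected.
T—V (10): add — endpoints in different components.
Q—X (11): add — endpoints in different components.
Non-tree edge R—W has weight 7, equal to the heaviest edge on its tree cycle — swapping gives another MST of the same weight. Not unique.

No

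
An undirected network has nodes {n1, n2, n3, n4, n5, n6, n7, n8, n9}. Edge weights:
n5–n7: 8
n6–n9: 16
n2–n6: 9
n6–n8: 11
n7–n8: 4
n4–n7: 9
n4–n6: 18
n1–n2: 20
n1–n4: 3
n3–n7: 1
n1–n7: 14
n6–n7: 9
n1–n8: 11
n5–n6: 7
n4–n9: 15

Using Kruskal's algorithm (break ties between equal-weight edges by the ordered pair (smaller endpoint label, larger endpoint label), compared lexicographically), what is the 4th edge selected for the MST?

Kruskal: consider edges lightest-first.
n3–n7 (1): add — endpoints in different components.
n1–n4 (3): add — endpoints in different components.
n7–n8 (4): add — endpoints in different components.
n5–n6 (7): add — endpoints in different components.
n5–n7 (8): add — endpoints in different components.
n2–n6 (9): add — endpoints in different components.
n4–n7 (9): add — endpoints in different components.
n6–n7 (9): skip — n6 and n7 already connected.
n1–n8 (11): skip — n8 and n1 already connected.
n6–n8 (11): skip — n8 and n6 already connected.
n1–n7 (14): skip — n7 and n1 already connected.
n4–n9 (15): add — endpoints in different components.
The 4th edge added is n5–n6.

n5-n6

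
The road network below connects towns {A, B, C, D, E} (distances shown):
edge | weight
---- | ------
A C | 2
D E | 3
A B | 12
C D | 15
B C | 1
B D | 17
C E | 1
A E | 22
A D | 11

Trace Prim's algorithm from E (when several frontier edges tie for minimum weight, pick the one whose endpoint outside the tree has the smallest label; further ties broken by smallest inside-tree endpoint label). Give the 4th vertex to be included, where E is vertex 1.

Prim, starting at E.
Step 1: frontier [C E 1, D E 3, A E 22] → take C E (1); add C.
Step 2: frontier [B C 1, A C 2, C D 15, D E 3, A E 22] → take B C (1); add B.
Step 3: frontier [A B 12, B D 17, A C 2, C D 15, D E 3, A E 22] → take A C (2); add A.
Step 4: frontier [A D 11, B D 17, C D 15, D E 3] → take D E (3); add D.
Vertex order: E, C, B, A, D. The 4th vertex is A.

A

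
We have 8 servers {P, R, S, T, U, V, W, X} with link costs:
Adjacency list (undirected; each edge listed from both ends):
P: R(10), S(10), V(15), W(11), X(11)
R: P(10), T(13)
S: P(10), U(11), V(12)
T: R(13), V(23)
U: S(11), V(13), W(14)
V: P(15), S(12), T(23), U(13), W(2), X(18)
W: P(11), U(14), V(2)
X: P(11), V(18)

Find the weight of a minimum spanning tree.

Prim's algorithm from P:
Step 1: cheapest edge leaving the tree is P-R (10); add R.
Step 2: cheapest edge leaving the tree is P-S (10); add S.
Step 3: cheapest edge leaving the tree is S-U (11); add U.
Step 4: cheapest edge leaving the tree is P-W (11); add W.
Step 5: cheapest edge leaving the tree is V-W (2); add V.
Step 6: cheapest edge leaving the tree is P-X (11); add X.
Step 7: cheapest edge leaving the tree is R-T (13); add T.
MST edges: P-R, P-S, S-U, P-W, V-W, P-X, R-T; total weight 10+10+11+11+2+11+13 = 68.

68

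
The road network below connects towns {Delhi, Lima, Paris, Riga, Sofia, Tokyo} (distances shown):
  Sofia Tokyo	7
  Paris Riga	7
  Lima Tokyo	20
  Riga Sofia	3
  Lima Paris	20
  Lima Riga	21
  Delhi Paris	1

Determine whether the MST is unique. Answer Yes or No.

No

Kruskal: consider edges lightest-first.
Delhi Paris (1): add. Components now {Sofia} {Lima} {Tokyo} {Delhi,Paris} {Riga}
Riga Sofia (3): add. Components now {Riga,Sofia} {Lima} {Tokyo} {Delhi,Paris}
Paris Riga (7): add. Components now {Delhi,Paris,Riga,Sofia} {Lima} {Tokyo}
Sofia Tokyo (7): add. Components now {Delhi,Paris,Riga,Sofia,Tokyo} {Lima}
Lima Paris (20): add. Components now {Delhi,Lima,Paris,Riga,Sofia,Tokyo}
Non-tree edge Lima Tokyo has weight 20, equal to the heaviest edge on its tree cycle — swapping gives another MST of the same weight. Not unique.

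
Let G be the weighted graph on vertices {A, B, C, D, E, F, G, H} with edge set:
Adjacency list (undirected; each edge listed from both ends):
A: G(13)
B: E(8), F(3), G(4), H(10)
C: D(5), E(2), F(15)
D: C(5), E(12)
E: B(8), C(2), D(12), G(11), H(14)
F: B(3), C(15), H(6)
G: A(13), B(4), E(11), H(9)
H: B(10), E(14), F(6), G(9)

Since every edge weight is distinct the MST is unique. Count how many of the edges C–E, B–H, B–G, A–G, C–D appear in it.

Kruskal's algorithm — process edges by increasing weight (ties by edge label):
C–E (2): add — endpoints in different components.
B–F (3): add — endpoints in different components.
B–G (4): add — endpoints in different components.
C–D (5): add — endpoints in different components.
F–H (6): add — endpoints in different components.
B–E (8): add — endpoints in different components.
G–H (9): skip — G and H already connected.
B–H (10): skip — B and H already connected.
E–G (11): skip — E and G already connected.
D–E (12): skip — D and E already connected.
A–G (13): add — endpoints in different components.
MST edge set: {C–E, B–F, B–G, C–D, F–H, B–E, A–G}.
Of the listed edges, {C–E, B–G, A–G, C–D} are in the MST → 4.

4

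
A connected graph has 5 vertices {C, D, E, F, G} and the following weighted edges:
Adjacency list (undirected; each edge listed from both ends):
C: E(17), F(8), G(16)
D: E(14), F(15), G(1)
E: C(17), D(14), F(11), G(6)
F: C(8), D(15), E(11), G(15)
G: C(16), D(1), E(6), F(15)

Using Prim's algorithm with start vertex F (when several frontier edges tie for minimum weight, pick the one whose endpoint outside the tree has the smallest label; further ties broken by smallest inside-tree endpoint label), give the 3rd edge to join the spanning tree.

Prim's algorithm from F:
Step 1: frontier [C-F 8, E-F 11, D-F 15, F-G 15] → take C-F (8); add C.
Step 2: frontier [C-G 16, C-E 17, E-F 11, D-F 15, F-G 15] → take E-F (11); add E.
Step 3: frontier [C-G 16, E-G 6, D-E 14, D-F 15, F-G 15] → take E-G (6); add G.
Step 4: frontier [D-E 14, D-F 15, D-G 1] → take D-G (1); add D.
The 3rd edge added is E-G.

E-G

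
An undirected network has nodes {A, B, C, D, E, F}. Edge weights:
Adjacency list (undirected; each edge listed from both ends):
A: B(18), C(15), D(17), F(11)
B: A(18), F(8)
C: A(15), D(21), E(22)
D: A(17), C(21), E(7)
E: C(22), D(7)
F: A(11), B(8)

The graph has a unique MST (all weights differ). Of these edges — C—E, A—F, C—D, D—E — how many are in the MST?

Sort edges by weight, then run Kruskal:
D—E (7): add. Components now {A} {B} {C} {D,E} {F}
B—F (8): add. Components now {A} {B,F} {C} {D,E}
A—F (11): add. Components now {A,B,F} {C} {D,E}
A—C (15): add. Components now {A,B,C,F} {D,E}
A—D (17): add. Components now {A,B,C,D,E,F}
MST edge set: {D—E, B—F, A—F, A—C, A—D}.
Of the listed edges, {A—F, D—E} are in the MST → 2.

2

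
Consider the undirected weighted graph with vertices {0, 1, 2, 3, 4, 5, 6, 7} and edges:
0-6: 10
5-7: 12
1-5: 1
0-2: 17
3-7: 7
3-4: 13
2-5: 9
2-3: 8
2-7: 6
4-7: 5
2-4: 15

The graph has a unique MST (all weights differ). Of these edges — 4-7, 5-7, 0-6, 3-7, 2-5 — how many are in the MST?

Kruskal: consider edges lightest-first.
1-5 (1): add — endpoints in different components.
4-7 (5): add — endpoints in different components.
2-7 (6): add — endpoints in different components.
3-7 (7): add — endpoints in different components.
2-3 (8): skip — 2 and 3 already connected.
2-5 (9): add — endpoints in different components.
0-6 (10): add — endpoints in different components.
5-7 (12): skip — 5 and 7 already connected.
3-4 (13): skip — 3 and 4 already connected.
2-4 (15): skip — 2 and 4 already connected.
0-2 (17): add — endpoints in different components.
MST edge set: {1-5, 4-7, 2-7, 3-7, 2-5, 0-6, 0-2}.
Of the listed edges, {4-7, 0-6, 3-7, 2-5} are in the MST → 4.

4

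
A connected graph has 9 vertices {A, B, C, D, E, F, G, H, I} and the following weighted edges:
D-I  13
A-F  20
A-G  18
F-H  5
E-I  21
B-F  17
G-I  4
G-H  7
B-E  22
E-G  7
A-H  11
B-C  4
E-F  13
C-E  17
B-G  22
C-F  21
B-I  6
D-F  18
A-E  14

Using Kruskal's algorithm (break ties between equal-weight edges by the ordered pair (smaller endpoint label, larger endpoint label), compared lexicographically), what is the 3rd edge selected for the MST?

Kruskal's algorithm — process edges by increasing weight (ties by edge label):
B-C (4): add — endpoints in different components.
G-I (4): add — endpoints in different components.
F-H (5): add — endpoints in different components.
B-I (6): add — endpoints in different components.
E-G (7): add — endpoints in different components.
G-H (7): add — endpoints in different components.
A-H (11): add — endpoints in different components.
D-I (13): add — endpoints in different components.
The 3rd edge added is F-H.

F-H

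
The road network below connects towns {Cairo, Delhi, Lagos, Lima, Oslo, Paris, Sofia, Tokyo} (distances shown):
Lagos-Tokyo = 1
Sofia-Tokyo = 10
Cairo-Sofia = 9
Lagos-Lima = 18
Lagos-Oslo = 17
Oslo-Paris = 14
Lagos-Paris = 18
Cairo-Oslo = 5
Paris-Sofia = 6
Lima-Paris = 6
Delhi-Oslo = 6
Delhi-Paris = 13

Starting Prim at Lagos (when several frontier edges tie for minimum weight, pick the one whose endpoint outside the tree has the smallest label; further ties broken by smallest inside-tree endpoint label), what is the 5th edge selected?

Prim's algorithm from Lagos:
Step 1: frontier [Lagos-Tokyo 1, Lagos-Oslo 17, Lagos-Lima 18, Lagos-Paris 18] → take Lagos-Tokyo (1); add Tokyo.
Step 2: frontier [Lagos-Oslo 17, Lagos-Lima 18, Lagos-Paris 18, Sofia-Tokyo 10] → take Sofia-Tokyo (10); add Sofia.
Step 3: frontier [Lagos-Oslo 17, Lagos-Lima 18, Lagos-Paris 18, Paris-Sofia 6, Cairo-Sofia 9] → take Paris-Sofia (6); add Paris.
Step 4: frontier [Lagos-Oslo 17, Lagos-Lima 18, Lima-Paris 6, Delhi-Paris 13, Oslo-Paris 14, Cairo-Sofia 9] → take Lima-Paris (6); add Lima.
Step 5: frontier [Lagos-Oslo 17, Delhi-Paris 13, Oslo-Paris 14, Cairo-Sofia 9] → take Cairo-Sofia (9); add Cairo.
Step 6: frontier [Cairo-Oslo 5, Lagos-Oslo 17, Delhi-Paris 13, Oslo-Paris 14] → take Cairo-Oslo (5); add Oslo.
Step 7: frontier [Delhi-Oslo 6, Delhi-Paris 13] → take Delhi-Oslo (6); add Delhi.
The 5th edge added is Cairo-Sofia.

Cairo-Sofia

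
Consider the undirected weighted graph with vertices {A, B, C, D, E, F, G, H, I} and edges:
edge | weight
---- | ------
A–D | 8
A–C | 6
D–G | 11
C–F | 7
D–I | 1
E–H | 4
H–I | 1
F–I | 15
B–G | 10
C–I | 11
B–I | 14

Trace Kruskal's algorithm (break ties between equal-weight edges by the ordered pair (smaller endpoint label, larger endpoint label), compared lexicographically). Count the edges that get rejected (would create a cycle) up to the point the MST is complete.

Sort edges by weight, then run Kruskal:
D–I (1): add — endpoints in different components.
H–I (1): add — endpoints in different components.
E–H (4): add — endpoints in different components.
A–C (6): add — endpoints in different components.
C–F (7): add — endpoints in different components.
A–D (8): add — endpoints in different components.
B–G (10): add — endpoints in different components.
C–I (11): skip — C and I already connected.
D–G (11): add — endpoints in different components.
Edges rejected before the tree was complete: 1.

1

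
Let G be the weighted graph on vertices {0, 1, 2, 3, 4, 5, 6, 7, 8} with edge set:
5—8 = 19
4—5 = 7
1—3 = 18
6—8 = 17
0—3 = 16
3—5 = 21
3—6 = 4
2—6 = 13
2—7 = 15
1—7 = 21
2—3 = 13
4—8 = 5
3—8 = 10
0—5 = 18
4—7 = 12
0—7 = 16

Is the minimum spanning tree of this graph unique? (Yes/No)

Kruskal's algorithm — process edges by increasing weight (ties by edge label):
3—6 (4): add — endpoints in different components.
4—8 (5): add — endpoints in different components.
4—5 (7): add — endpoints in different components.
3—8 (10): add — endpoints in different components.
4—7 (12): add — endpoints in different components.
2—3 (13): add — endpoints in different components.
2—6 (13): skip — 2 and 6 already connected.
2—7 (15): skip — 2 and 7 already connected.
0—3 (16): add — endpoints in different components.
0—7 (16): skip — 0 and 7 already connected.
6—8 (17): skip — 6 and 8 already connected.
0—5 (18): skip — 0 and 5 already connected.
1—3 (18): add — endpoints in different components.
Non-tree edge 2—6 has weight 13, equal to the heaviest edge on its tree cycle — swapping gives another MST of the same weight. Not unique.

No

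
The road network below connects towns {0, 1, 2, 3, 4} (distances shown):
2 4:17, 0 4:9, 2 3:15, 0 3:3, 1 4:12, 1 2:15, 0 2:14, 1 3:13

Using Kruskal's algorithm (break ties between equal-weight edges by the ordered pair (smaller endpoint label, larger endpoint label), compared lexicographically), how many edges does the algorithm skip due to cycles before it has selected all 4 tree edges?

1

Kruskal's algorithm — process edges by increasing weight (ties by edge label):
0 3 (3): add. Components now {0,3} {1} {2} {4}
0 4 (9): add. Components now {0,3,4} {1} {2}
1 4 (12): add. Components now {0,1,3,4} {2}
1 3 (13): skip — 1 and 3 already connected.
0 2 (14): add. Components now {0,1,2,3,4}
Edges rejected before the tree was complete: 1.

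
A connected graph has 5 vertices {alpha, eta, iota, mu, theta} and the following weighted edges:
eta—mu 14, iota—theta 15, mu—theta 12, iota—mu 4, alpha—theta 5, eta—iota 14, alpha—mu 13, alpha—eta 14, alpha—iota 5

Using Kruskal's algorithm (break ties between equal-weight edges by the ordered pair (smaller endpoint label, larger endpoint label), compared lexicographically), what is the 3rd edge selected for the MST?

Sort edges by weight, then run Kruskal:
iota—mu (4): add — endpoints in different components.
alpha—iota (5): add — endpoints in different components.
alpha—theta (5): add — endpoints in different components.
mu—theta (12): skip — mu and theta already connected.
alpha—mu (13): skip — alpha and mu already connected.
alpha—eta (14): add — endpoints in different components.
The 3rd edge added is alpha—theta.

alpha-theta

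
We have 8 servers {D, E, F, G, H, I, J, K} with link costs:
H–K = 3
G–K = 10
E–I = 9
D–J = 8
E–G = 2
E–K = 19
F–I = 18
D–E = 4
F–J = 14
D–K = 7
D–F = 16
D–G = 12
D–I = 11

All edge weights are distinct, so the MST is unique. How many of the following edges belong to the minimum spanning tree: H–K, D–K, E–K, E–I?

3

Sort edges by weight, then run Kruskal:
E–G (2): add — endpoints in different components.
H–K (3): add — endpoints in different components.
D–E (4): add — endpoints in different components.
D–K (7): add — endpoints in different components.
D–J (8): add — endpoints in different components.
E–I (9): add — endpoints in different components.
G–K (10): skip — G and K already connected.
D–I (11): skip — D and I already connected.
D–G (12): skip — D and G already connected.
F–J (14): add — endpoints in different components.
MST edge set: {E–G, H–K, D–E, D–K, D–J, E–I, F–J}.
Of the listed edges, {H–K, D–K, E–I} are in the MST → 3.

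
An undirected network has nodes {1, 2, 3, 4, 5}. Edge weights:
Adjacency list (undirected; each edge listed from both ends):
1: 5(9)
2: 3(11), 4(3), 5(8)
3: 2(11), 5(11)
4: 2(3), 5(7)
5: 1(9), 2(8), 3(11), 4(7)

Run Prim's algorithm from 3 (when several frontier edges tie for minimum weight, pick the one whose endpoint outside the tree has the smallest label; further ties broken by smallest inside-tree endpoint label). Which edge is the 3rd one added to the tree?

4-5

Prim, starting at 3.
Step 1: frontier [2—3 11, 3—5 11] → take 2—3 (11); add 2.
Step 2: frontier [2—4 3, 2—5 8, 3—5 11] → take 2—4 (3); add 4.
Step 3: frontier [2—5 8, 3—5 11, 4—5 7] → take 4—5 (7); add 5.
Step 4: frontier [1—5 9] → take 1—5 (9); add 1.
The 3rd edge added is 4—5.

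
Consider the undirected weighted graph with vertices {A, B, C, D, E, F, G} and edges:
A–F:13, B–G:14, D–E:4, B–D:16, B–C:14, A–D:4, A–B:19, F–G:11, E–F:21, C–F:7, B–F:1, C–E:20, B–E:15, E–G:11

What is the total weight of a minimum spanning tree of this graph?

Grow the tree from C using Prim:
Step 1: frontier [C–F 7, B–C 14, C–E 20] → take C–F (7); add F.
Step 2: frontier [B–C 14, C–E 20, B–F 1, F–G 11, A–F 13, E–F 21] → take B–F (1); add B.
Step 3: frontier [B–G 14, B–E 15, B–D 16, A–B 19, C–E 20, F–G 11, A–F 13, E–F 21] → take F–G (11); add G.
Step 4: frontier [B–E 15, B–D 16, A–B 19, C–E 20, A–F 13, E–F 21, E–G 11] → take E–G (11); add E.
Step 5: frontier [B–D 16, A–B 19, D–E 4, A–F 13] → take D–E (4); add D.
Step 6: frontier [A–B 19, A–D 4, A–F 13] → take A–D (4); add A.
MST edges: C–F, B–F, F–G, E–G, D–E, A–D; total weight 7+1+11+11+4+4 = 38.

38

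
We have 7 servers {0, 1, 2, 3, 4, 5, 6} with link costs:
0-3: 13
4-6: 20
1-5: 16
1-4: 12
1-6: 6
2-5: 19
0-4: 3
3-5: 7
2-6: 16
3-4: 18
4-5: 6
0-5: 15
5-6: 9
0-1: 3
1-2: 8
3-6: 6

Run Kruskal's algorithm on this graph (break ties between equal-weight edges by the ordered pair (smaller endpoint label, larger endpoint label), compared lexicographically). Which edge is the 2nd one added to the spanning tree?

0-4

Sort edges by weight, then run Kruskal:
0-1 (3): add. Components now {0,1} {2} {3} {4} {5} {6}
0-4 (3): add. Components now {0,1,4} {2} {3} {5} {6}
1-6 (6): add. Components now {0,1,4,6} {2} {3} {5}
3-6 (6): add. Components now {0,1,3,4,6} {2} {5}
4-5 (6): add. Components now {0,1,3,4,5,6} {2}
3-5 (7): skip — 3 and 5 already connected.
1-2 (8): add. Components now {0,1,2,3,4,5,6}
The 2nd edge added is 0-4.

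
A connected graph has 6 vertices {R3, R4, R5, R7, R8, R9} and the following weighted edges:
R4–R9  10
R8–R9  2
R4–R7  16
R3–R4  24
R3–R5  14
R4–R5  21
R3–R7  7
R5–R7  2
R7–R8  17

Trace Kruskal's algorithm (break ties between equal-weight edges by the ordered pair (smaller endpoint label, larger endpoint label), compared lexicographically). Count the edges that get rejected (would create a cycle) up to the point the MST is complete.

Kruskal's algorithm — process edges by increasing weight (ties by edge label):
R5–R7 (2): add — endpoints in different components.
R8–R9 (2): add — endpoints in different components.
R3–R7 (7): add — endpoints in different components.
R4–R9 (10): add — endpoints in different components.
R3–R5 (14): skip — R5 and R3 already connected.
R4–R7 (16): add — endpoints in different components.
Edges rejected before the tree was complete: 1.

1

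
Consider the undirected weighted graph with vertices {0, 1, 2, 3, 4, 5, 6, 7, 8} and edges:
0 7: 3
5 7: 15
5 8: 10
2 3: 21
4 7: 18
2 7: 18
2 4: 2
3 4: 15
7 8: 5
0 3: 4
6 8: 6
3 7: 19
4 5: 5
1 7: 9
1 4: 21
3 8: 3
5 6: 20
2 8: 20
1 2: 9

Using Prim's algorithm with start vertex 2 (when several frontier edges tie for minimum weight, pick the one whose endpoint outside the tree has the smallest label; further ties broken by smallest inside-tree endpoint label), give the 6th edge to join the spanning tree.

Grow the tree from 2 using Prim:
Step 1: cheapest edge leaving the tree is 2 4 (2); add 4.
Step 2: cheapest edge leaving the tree is 4 5 (5); add 5.
Step 3: cheapest edge leaving the tree is 1 2 (9); add 1.
Step 4: cheapest edge leaving the tree is 1 7 (9); add 7.
Step 5: cheapest edge leaving the tree is 0 7 (3); add 0.
Step 6: cheapest edge leaving the tree is 0 3 (4); add 3.
Step 7: cheapest edge leaving the tree is 3 8 (3); add 8.
Step 8: cheapest edge leaving the tree is 6 8 (6); add 6.
The 6th edge added is 0 3.

0-3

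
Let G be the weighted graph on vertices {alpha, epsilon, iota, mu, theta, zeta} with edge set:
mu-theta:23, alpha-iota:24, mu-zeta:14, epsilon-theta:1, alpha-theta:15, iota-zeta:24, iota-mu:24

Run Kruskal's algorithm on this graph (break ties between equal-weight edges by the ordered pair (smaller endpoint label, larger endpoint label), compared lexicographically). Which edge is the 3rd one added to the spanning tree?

Sort edges by weight, then run Kruskal:
epsilon-theta (1): add — endpoints in different components.
mu-zeta (14): add — endpoints in different components.
alpha-theta (15): add — endpoints in different components.
mu-theta (23): add — endpoints in different components.
alpha-iota (24): add — endpoints in different components.
The 3rd edge added is alpha-theta.

alpha-theta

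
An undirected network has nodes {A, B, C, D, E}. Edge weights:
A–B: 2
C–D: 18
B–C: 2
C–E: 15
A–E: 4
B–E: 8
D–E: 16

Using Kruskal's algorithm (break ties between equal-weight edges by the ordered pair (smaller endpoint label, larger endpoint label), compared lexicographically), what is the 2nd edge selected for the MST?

B-C

Sort edges by weight, then run Kruskal:
A–B (2): add — endpoints in different components.
B–C (2): add — endpoints in different components.
A–E (4): add — endpoints in different components.
B–E (8): skip — B and E already connected.
C–E (15): skip — C and E already connected.
D–E (16): add — endpoints in different components.
The 2nd edge added is B–C.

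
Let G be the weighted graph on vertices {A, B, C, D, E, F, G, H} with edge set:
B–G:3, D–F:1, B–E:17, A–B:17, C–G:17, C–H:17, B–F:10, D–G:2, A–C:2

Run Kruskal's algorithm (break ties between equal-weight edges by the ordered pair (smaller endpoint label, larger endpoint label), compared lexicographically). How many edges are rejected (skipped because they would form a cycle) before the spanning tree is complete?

2

Sort edges by weight, then run Kruskal:
D–F (1): add — endpoints in different components.
A–C (2): add — endpoints in different components.
D–G (2): add — endpoints in different components.
B–G (3): add — endpoints in different components.
B–F (10): skip — B and F already connected.
A–B (17): add — endpoints in different components.
B–E (17): add — endpoints in different components.
C–G (17): skip — C and G already connected.
C–H (17): add — endpoints in different components.
Edges rejected before the tree was complete: 2.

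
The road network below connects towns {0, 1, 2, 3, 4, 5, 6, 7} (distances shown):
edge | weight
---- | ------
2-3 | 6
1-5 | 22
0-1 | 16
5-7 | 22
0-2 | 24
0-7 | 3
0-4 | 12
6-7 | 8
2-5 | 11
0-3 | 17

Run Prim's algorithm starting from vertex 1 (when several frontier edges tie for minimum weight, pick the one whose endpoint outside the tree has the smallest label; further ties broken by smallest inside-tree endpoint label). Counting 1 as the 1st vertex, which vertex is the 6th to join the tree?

Prim, starting at 1.
Step 1: cheapest edge leaving the tree is 0-1 (16); add 0.
Step 2: cheapest edge leaving the tree is 0-7 (3); add 7.
Step 3: cheapest edge leaving the tree is 6-7 (8); add 6.
Step 4: cheapest edge leaving the tree is 0-4 (12); add 4.
Step 5: cheapest edge leaving the tree is 0-3 (17); add 3.
Step 6: cheapest edge leaving the tree is 2-3 (6); add 2.
Step 7: cheapest edge leaving the tree is 2-5 (11); add 5.
Vertex order: 1, 0, 7, 6, 4, 3, 2, 5. The 6th vertex is 3.

3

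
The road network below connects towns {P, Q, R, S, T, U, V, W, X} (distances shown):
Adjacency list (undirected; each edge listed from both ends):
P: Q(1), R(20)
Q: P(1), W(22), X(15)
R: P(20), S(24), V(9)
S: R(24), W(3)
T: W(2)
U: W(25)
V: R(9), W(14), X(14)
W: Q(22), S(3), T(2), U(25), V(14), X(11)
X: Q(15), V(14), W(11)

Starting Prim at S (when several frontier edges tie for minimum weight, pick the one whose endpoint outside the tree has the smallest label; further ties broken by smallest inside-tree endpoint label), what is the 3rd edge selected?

W-X

Prim, starting at S.
Step 1: frontier [S W 3, R S 24] → take S W (3); add W.
Step 2: frontier [R S 24, T W 2, W X 11, V W 14, Q W 22, U W 25] → take T W (2); add T.
Step 3: frontier [R S 24, W X 11, V W 14, Q W 22, U W 25] → take W X (11); add X.
Step 4: frontier [R S 24, V W 14, Q W 22, U W 25, V X 14, Q X 15] → take V W (14); add V.
Step 5: frontier [R S 24, R V 9, Q W 22, U W 25, Q X 15] → take R V (9); add R.
Step 6: frontier [P R 20, Q W 22, U W 25, Q X 15] → take Q X (15); add Q.
Step 7: frontier [P Q 1, P R 20, U W 25] → take P Q (1); add P.
Step 8: frontier [U W 25] → take U W (25); add U.
The 3rd edge added is W X.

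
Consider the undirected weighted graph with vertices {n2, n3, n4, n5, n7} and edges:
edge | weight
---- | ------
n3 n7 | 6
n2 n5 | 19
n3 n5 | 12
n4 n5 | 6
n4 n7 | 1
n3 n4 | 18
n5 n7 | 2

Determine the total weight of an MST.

Kruskal: consider edges lightest-first.
n4 n7 (1): add — endpoints in different components.
n5 n7 (2): add — endpoints in different components.
n3 n7 (6): add — endpoints in different components.
n4 n5 (6): skip — n5 and n4 already connected.
n3 n5 (12): skip — n5 and n3 already connected.
n3 n4 (18): skip — n3 and n4 already connected.
n2 n5 (19): add — endpoints in different components.
MST edges: n4 n7, n5 n7, n3 n7, n2 n5; total weight 1+2+6+19 = 28.

28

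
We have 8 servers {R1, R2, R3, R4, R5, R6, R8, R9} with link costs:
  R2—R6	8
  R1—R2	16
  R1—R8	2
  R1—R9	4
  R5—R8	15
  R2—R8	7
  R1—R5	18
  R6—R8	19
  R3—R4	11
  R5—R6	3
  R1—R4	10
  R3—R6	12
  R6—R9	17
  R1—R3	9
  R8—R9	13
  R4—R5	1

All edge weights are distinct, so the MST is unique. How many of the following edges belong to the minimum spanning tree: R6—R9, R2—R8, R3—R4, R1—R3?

Sort edges by weight, then run Kruskal:
R4—R5 (1): add — endpoints in different components.
R1—R8 (2): add — endpoints in different components.
R5—R6 (3): add — endpoints in different components.
R1—R9 (4): add — endpoints in different components.
R2—R8 (7): add — endpoints in different components.
R2—R6 (8): add — endpoints in different components.
R1—R3 (9): add — endpoints in different components.
MST edge set: {R4—R5, R1—R8, R5—R6, R1—R9, R2—R8, R2—R6, R1—R3}.
Of the listed edges, {R2—R8, R1—R3} are in the MST → 2.

2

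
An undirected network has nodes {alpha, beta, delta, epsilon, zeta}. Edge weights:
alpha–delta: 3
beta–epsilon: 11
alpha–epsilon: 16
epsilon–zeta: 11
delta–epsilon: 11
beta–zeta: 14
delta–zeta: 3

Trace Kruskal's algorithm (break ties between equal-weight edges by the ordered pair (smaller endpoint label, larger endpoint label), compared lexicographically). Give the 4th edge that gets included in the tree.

delta-epsilon

Sort edges by weight, then run Kruskal:
alpha–delta (3): add — endpoints in different components.
delta–zeta (3): add — endpoints in different components.
beta–epsilon (11): add — endpoints in different components.
delta–epsilon (11): add — endpoints in different components.
The 4th edge added is delta–epsilon.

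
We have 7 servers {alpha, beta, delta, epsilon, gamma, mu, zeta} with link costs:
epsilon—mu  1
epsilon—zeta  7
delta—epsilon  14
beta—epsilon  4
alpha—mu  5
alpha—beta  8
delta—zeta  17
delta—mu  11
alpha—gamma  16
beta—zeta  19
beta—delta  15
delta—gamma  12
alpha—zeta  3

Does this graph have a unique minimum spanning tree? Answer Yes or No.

Yes

Sort edges by weight, then run Kruskal:
epsilon—mu (1): add. Components now {epsilon,mu} {zeta} {gamma} {delta} {beta} {alpha}
alpha—zeta (3): add. Components now {epsilon,mu} {alpha,zeta} {gamma} {delta} {beta}
beta—epsilon (4): add. Components now {beta,epsilon,mu} {alpha,zeta} {gamma} {delta}
alpha—mu (5): add. Components now {alpha,beta,epsilon,mu,zeta} {gamma} {delta}
epsilon—zeta (7): skip — epsilon and zeta already connected.
alpha—beta (8): skip — beta and alpha already connected.
delta—mu (11): add. Components now {alpha,beta,delta,epsilon,mu,zeta} {gamma}
delta—gamma (12): add. Components now {alpha,beta,delta,epsilon,gamma,mu,zeta}
Every non-tree edge has weight strictly greater than the heaviest edge on the tree path between its endpoints, so the MST is unique.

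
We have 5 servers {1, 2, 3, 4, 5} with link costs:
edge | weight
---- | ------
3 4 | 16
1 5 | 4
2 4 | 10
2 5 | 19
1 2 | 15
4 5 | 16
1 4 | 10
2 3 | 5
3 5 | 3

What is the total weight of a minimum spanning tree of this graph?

22

Prim's algorithm from 1:
Step 1: frontier [1 5 4, 1 4 10, 1 2 15] → take 1 5 (4); add 5.
Step 2: frontier [1 4 10, 1 2 15, 3 5 3, 4 5 16, 2 5 19] → take 3 5 (3); add 3.
Step 3: frontier [1 4 10, 1 2 15, 2 3 5, 3 4 16, 4 5 16, 2 5 19] → take 2 3 (5); add 2.
Step 4: frontier [1 4 10, 2 4 10, 3 4 16, 4 5 16] → take 1 4 (10); add 4.
MST edges: 1 5, 3 5, 2 3, 1 4; total weight 4+3+5+10 = 22.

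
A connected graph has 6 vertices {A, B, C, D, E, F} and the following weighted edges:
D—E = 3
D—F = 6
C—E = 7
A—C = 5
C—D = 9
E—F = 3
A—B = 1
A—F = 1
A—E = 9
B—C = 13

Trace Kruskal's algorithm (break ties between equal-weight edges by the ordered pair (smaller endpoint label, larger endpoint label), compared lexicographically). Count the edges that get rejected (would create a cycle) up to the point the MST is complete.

Sort edges by weight, then run Kruskal:
A—B (1): add. Components now {A,B} {C} {D} {E} {F}
A—F (1): add. Components now {A,B,F} {C} {D} {E}
D—E (3): add. Components now {A,B,F} {C} {D,E}
E—F (3): add. Components now {A,B,D,E,F} {C}
A—C (5): add. Components now {A,B,C,D,E,F}
Edges rejected before the tree was complete: 0.

0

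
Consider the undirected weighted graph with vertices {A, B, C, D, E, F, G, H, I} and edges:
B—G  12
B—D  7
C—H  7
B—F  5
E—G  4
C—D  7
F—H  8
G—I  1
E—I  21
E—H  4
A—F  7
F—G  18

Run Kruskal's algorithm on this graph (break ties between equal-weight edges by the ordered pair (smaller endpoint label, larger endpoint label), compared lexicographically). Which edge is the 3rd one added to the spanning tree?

E-H

Sort edges by weight, then run Kruskal:
G—I (1): add — endpoints in different components.
E—G (4): add — endpoints in different components.
E—H (4): add — endpoints in different components.
B—F (5): add — endpoints in different components.
A—F (7): add — endpoints in different components.
B—D (7): add — endpoints in different components.
C—D (7): add — endpoints in different components.
C—H (7): add — endpoints in different components.
The 3rd edge added is E—H.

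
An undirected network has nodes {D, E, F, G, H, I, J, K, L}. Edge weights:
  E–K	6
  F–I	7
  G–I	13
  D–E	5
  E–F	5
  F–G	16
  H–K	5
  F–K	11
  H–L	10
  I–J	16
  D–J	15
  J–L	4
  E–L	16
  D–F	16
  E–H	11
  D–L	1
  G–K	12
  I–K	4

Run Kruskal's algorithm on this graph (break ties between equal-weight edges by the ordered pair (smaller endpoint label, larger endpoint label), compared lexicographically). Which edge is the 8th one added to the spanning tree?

G-K

Kruskal's algorithm — process edges by increasing weight (ties by edge label):
D–L (1): add — endpoints in different components.
I–K (4): add — endpoints in different components.
J–L (4): add — endpoints in different components.
D–E (5): add — endpoints in different components.
E–F (5): add — endpoints in different components.
H–K (5): add — endpoints in different components.
E–K (6): add — endpoints in different components.
F–I (7): skip — F and I already connected.
H–L (10): skip — H and L already connected.
E–H (11): skip — E and H already connected.
F–K (11): skip — F and K already connected.
G–K (12): add — endpoints in different components.
The 8th edge added is G–K.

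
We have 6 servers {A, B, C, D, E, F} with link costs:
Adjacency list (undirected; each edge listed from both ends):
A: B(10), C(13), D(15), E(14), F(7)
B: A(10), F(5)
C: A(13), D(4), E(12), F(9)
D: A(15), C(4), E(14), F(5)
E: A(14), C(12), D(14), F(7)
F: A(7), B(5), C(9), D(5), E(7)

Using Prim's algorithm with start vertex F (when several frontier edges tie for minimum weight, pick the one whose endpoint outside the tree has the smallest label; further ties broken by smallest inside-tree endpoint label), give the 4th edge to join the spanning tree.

A-F

Prim, starting at F.
Step 1: cheapest edge leaving the tree is B–F (5); add B.
Step 2: cheapest edge leaving the tree is D–F (5); add D.
Step 3: cheapest edge leaving the tree is C–D (4); add C.
Step 4: cheapest edge leaving the tree is A–F (7); add A.
Step 5: cheapest edge leaving the tree is E–F (7); add E.
The 4th edge added is A–F.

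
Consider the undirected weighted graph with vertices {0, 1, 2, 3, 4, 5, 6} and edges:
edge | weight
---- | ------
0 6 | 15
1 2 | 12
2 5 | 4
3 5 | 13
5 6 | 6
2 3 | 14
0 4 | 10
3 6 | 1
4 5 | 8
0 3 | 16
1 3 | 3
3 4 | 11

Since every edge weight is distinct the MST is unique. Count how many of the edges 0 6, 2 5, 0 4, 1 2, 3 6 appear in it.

Kruskal: consider edges lightest-first.
3 6 (1): add. Components now {0} {1} {2} {3,6} {4} {5}
1 3 (3): add. Components now {0} {1,3,6} {2} {4} {5}
2 5 (4): add. Components now {0} {1,3,6} {2,5} {4}
5 6 (6): add. Components now {0} {1,2,3,5,6} {4}
4 5 (8): add. Components now {0} {1,2,3,4,5,6}
0 4 (10): add. Components now {0,1,2,3,4,5,6}
MST edge set: {3 6, 1 3, 2 5, 5 6, 4 5, 0 4}.
Of the listed edges, {2 5, 0 4, 3 6} are in the MST → 3.

3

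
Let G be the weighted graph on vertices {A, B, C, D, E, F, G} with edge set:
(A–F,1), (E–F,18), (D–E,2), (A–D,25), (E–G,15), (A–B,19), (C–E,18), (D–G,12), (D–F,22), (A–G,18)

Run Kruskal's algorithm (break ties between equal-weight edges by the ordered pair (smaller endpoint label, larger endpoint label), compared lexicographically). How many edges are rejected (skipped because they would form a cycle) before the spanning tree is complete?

2

Kruskal: consider edges lightest-first.
A–F (1): add — endpoints in different components.
D–E (2): add — endpoints in different components.
D–G (12): add — endpoints in different components.
E–G (15): skip — E and G already connected.
A–G (18): add — endpoints in different components.
C–E (18): add — endpoints in different components.
E–F (18): skip — E and F already connected.
A–B (19): add — endpoints in different components.
Edges rejected before the tree was complete: 2.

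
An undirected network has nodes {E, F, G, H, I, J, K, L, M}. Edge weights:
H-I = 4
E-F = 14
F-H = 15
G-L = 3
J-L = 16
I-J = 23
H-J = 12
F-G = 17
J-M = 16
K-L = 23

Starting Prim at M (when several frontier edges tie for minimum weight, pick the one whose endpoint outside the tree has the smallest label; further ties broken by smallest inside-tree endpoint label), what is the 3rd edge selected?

H-I

Prim's algorithm from M:
Step 1: cheapest edge leaving the tree is J-M (16); add J.
Step 2: cheapest edge leaving the tree is H-J (12); add H.
Step 3: cheapest edge leaving the tree is H-I (4); add I.
Step 4: cheapest edge leaving the tree is F-H (15); add F.
Step 5: cheapest edge leaving the tree is E-F (14); add E.
Step 6: cheapest edge leaving the tree is J-L (16); add L.
Step 7: cheapest edge leaving the tree is G-L (3); add G.
Step 8: cheapest edge leaving the tree is K-L (23); add K.
The 3rd edge added is H-I.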